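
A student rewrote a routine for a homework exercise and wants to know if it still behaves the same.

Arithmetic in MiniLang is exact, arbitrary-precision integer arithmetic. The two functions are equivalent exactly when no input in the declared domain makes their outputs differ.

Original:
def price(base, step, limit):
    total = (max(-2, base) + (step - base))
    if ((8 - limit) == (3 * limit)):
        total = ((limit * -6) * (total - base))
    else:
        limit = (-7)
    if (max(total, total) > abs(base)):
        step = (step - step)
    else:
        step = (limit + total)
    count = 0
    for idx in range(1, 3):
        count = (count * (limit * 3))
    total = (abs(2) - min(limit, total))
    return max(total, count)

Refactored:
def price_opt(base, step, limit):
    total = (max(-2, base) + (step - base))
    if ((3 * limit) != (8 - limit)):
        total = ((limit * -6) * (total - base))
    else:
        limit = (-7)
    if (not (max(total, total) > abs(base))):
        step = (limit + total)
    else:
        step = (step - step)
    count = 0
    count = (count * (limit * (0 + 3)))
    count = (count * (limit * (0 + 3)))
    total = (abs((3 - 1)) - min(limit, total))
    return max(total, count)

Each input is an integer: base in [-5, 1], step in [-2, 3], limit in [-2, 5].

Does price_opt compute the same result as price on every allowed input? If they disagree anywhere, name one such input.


Not equivalent: base=-5, step=-2, limit=-2 separates them (9 vs 4).
price: total becomes 1; next ((8 - limit) == (3 * limit)) evaluates to false; next limit becomes -7; next (max(total, total) > abs(base)) evaluates to false; next step becomes -6; next count becomes 0; next at idx=1:; next count becomes 0; next at idx=2:; next count becomes 0; next total becomes 9; next final value 9
price_opt: total becomes 1; next ((3 * limit) != (8 - limit)) evaluates to true; next total becomes 72; next (not (max(total, total) > abs(base))) evaluates to false; next step becomes 0; next count becomes 0; next count becomes 0; next count becomes 0; next total becomes 4; next final value 4
verdict: not equivalent; witness: base=-5, step=-2, limit=-2


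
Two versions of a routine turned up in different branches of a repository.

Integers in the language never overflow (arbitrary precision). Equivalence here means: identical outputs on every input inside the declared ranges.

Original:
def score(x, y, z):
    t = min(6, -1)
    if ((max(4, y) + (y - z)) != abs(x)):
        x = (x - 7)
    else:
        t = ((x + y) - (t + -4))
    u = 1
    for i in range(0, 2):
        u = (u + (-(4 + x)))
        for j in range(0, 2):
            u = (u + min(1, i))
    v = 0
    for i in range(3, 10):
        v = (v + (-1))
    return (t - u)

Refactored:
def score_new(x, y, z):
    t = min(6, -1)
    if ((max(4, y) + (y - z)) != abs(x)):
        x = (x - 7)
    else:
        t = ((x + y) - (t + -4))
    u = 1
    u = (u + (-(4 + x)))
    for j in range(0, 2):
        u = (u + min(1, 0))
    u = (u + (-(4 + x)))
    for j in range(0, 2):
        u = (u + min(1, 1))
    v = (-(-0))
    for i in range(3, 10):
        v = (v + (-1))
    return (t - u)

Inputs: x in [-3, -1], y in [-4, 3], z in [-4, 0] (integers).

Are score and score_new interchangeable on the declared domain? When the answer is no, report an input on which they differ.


The two versions differ — the changes include constant usage differs; min/max/abs usage differs; statement counts differ; arithmetic usage differs.
As a probe, take x=-3, y=1, z=-1: score runs t := -1 | ((max(4, y) + (y - z)) != abs(x)): true | x := -10 | u := 1 | iter i=0: | u := 7 | iter j=0: | u := 7 | iter j=1: | u := 7 | iter i=1: | u := 13 | iter j=0: | u := 14 | iter j=1: | u := 15 | v := 0 | iter i=3: | v := -1 | iter i=4: | v := -2 | iter i=5: | v := -3 | iter i=6: | v := -4 | iter i=7: | v := -5 | iter i=8: | v := -6 | iter i=9: | v := -7 | result -16; score_new runs t := -1 | ((max(4, y) + (y - z)) != abs(x)): true | x := -10 | u := 1 | u := 7 | iter j=0: | u := 7 | iter j=1: | u := 7 | u := 13 | iter j=0: | u := 14 | iter j=1: | u := 15 | v := 0 | iter i=3: | v := -1 | iter i=4: | v := -2 | iter i=5: | v := -3 | iter i=6: | v := -4 | iter i=7: | v := -5 | iter i=8: | v := -6 | iter i=9: | v := -7 | result -16; both end at -16.
Across all 120 domain points the two functions coincide.
verdict: equivalent


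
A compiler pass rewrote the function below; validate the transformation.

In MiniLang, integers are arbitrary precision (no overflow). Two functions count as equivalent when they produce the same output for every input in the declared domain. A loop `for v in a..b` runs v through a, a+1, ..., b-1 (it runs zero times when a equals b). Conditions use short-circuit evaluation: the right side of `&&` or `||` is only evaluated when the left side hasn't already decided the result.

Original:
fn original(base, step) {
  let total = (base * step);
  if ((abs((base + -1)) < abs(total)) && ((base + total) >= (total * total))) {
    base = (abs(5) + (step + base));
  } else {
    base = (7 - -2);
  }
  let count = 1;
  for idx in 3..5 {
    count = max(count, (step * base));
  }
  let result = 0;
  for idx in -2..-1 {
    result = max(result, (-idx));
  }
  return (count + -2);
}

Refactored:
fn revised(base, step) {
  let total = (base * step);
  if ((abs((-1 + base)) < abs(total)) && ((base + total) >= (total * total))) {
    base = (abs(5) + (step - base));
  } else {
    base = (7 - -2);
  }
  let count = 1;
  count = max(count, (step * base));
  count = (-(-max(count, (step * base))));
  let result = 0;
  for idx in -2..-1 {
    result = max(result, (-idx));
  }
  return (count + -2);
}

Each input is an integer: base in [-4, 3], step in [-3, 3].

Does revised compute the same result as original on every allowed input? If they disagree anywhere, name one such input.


At base=1, step=1: original gives 5, revised gives 3.
verdict: not equivalent; witness: base=1, step=1


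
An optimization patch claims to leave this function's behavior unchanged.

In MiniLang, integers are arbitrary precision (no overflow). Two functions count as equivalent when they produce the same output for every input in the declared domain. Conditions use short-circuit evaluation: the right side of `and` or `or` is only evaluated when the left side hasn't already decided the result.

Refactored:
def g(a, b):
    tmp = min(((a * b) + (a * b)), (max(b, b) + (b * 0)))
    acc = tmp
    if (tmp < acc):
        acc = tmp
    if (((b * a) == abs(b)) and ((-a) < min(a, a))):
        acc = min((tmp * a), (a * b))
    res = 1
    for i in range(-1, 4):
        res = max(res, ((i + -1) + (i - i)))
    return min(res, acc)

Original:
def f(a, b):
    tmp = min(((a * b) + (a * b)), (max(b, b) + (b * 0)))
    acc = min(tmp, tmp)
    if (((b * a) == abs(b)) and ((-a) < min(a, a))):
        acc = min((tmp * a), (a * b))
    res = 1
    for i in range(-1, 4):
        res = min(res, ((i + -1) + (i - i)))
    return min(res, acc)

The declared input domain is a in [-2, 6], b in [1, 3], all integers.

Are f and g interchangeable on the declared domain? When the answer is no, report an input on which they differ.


These are not equivalent — on a=0, b=1 the outputs split (-2 vs 0).
f: tmp := 0 | acc := 0 | (((b * a) == abs(b)) and ((-a) < min(a, a))): false | res := 1 | iter i=-1: | res := -2 | iter i=0: | res := -2 | iter i=1: | res := -2 | iter i=2: | res := -2 | iter i=3: | res := -2 | result -2
g: tmp := 0 | acc := 0 | (tmp < acc): false | (((b * a) == abs(b)) and ((-a) < min(a, a))): false | res := 1 | iter i=-1: | res := 1 | iter i=0: | res := 1 | iter i=1: | res := 1 | iter i=2: | res := 1 | iter i=3: | res := 2 | result 0
verdict: not equivalent; witness: a=0, b=1


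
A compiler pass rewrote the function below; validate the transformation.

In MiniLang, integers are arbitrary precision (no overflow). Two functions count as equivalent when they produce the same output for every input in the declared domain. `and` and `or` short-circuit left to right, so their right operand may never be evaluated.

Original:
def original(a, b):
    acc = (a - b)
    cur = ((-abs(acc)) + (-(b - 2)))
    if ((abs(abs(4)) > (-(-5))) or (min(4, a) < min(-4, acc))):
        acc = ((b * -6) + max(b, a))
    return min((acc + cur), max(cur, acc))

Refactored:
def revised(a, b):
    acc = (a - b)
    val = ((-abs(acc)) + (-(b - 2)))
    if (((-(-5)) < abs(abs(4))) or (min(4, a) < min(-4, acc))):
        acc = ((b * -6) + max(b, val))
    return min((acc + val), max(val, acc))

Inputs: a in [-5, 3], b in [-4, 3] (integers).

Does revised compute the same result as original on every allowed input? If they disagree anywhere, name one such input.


There is a counterexample at a=-5, b=-4: 20 on one side, 29 on the other.
original: acc = -1; cur = 5; ((abs(abs(4)) > (-(-5))) or (min(4, a) < min(-4, acc))) -> true; acc = 20; return 20
revised: acc = -1; val = 5; (((-(-5)) < abs(abs(4))) or (min(4, a) < min(-4, acc))) -> true; acc = 29; return 29
verdict: not equivalent; witness: a=-5, b=-4


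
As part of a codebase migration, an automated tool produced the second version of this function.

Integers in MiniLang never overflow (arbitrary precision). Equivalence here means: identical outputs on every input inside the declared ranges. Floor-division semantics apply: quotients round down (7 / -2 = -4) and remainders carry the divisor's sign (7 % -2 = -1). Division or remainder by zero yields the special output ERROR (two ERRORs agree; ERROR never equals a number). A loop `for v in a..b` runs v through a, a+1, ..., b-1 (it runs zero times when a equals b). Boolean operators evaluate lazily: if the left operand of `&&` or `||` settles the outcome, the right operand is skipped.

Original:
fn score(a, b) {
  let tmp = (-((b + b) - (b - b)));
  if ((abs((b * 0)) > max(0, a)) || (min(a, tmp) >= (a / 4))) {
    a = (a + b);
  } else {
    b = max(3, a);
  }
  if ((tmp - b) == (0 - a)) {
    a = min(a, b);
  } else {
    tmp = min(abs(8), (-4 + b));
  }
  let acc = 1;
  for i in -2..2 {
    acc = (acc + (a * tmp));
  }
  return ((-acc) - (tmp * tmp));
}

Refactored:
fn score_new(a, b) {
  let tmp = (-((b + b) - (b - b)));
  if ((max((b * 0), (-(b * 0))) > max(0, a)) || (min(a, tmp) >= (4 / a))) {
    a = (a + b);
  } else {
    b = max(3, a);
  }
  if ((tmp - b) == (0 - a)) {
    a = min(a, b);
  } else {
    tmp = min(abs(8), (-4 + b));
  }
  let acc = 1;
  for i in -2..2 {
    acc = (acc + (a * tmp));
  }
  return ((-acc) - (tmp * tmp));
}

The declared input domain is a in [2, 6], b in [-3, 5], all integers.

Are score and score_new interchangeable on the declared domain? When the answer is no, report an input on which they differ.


These are not equivalent — on a=2, b=0 the outputs split (15 vs 6).
score: tmp := 0 | ((abs((b * 0)) > max(0, a)) || (min(a, tmp) >= (a / 4))): true | a := 2 | ((tmp - b) == (0 - a)): false | tmp := -4 | acc := 1 | iter i=-2: | acc := -7 | iter i=-1: | acc := -15 | iter i=0: | acc := -23 | iter i=1: | acc := -31 | result 15
score_new: tmp := 0 | ((max((b * 0), (-(b * 0))) > max(0, a)) || (min(a, tmp) >= (4 / a))): false | b := 3 | ((tmp - b) == (0 - a)): false | tmp := -1 | acc := 1 | iter i=-2: | acc := -1 | iter i=-1: | acc := -3 | iter i=0: | acc := -5 | iter i=1: | acc := -7 | result 6
verdict: not equivalent; witness: a=2, b=0


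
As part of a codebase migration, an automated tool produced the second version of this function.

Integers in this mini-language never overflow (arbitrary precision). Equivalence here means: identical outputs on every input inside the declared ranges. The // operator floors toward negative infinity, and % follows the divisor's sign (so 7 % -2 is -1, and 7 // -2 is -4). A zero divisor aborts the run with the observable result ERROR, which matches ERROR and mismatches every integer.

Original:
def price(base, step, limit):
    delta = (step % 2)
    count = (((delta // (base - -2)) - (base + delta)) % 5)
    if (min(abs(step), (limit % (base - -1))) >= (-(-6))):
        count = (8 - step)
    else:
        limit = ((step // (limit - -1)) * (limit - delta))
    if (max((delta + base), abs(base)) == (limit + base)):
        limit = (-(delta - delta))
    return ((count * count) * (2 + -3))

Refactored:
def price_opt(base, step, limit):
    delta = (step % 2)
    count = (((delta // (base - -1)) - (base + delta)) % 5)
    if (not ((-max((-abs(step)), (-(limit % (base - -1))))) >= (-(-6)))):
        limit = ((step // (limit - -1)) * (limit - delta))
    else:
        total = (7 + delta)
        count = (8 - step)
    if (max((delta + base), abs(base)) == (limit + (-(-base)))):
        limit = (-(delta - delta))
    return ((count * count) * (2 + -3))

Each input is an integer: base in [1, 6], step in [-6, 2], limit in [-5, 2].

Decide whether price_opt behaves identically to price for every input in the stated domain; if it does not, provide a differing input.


Equivalent. Although `-2` became `-1`, no input in the stated domain can expose it.
Checked all 432 inputs in the declared domain: the outputs agree on every one.
One worked example (base=6, step=1, limit=-3) — price: delta becomes 1; next count becomes 3; next (min(abs(step), (limit % (base - -1))) >= (-(-6))) evaluates to false; next limit becomes 4; next (max((delta + base), abs(base)) == (limit + base)) evaluates to false; next final value -9; price_opt: delta becomes 1; next count becomes 3; next (not ((-max((-abs(step)), (-(limit % (base - -1))))) >= (-(-6)))) evaluates to true; next limit becomes 4; next (max((delta + base), abs(base)) == (limit + (-(-base)))) evaluates to false; next final value -9; agreement on -9.
verdict: equivalent


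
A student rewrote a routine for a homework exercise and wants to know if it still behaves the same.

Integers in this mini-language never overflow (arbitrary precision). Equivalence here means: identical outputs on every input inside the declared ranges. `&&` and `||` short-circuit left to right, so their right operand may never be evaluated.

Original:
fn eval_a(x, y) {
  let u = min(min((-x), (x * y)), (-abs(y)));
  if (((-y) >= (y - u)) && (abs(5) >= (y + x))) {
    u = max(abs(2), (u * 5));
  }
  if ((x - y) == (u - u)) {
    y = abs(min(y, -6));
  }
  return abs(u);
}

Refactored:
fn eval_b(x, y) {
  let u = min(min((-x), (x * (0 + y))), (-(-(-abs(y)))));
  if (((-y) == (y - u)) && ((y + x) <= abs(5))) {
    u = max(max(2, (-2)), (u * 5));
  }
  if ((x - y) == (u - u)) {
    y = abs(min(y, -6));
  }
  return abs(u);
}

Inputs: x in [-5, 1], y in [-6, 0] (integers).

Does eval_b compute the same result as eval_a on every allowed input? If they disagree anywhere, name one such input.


At x=-5, y=-6: eval_a gives 2, eval_b gives 6.
verdict: not equivalent; witness: x=-5, y=-6


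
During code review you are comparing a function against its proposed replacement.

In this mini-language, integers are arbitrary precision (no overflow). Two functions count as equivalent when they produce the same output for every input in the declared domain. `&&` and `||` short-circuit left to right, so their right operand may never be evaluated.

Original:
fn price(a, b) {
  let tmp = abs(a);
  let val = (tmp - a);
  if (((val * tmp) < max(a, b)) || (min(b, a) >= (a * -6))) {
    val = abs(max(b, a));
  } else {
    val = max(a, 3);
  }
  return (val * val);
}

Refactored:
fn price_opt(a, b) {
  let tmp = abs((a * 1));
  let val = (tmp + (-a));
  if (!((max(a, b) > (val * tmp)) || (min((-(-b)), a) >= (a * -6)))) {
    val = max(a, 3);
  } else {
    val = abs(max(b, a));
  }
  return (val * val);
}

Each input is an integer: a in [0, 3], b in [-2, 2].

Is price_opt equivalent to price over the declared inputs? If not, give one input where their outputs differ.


The two versions differ — the changes include arithmetic usage differs, comparison usage differs, constant usage differs, boolean connective usage differs.
Tracing a=0, b=-1: price: tmp := 0 | val := 0 | (((val * tmp) < max(a, b)) || (min(b, a) >= (a * -6))): false | val := 3 | result 9 | price_opt: tmp := 0 | val := 0 | (!((max(a, b) > (val * tmp)) || (min((-(-b)), a) >= (a * -6)))): true | val := 3 | result 9 — matching result 9.
Every one of the 20 inputs gives matching results.
verdict: equivalent


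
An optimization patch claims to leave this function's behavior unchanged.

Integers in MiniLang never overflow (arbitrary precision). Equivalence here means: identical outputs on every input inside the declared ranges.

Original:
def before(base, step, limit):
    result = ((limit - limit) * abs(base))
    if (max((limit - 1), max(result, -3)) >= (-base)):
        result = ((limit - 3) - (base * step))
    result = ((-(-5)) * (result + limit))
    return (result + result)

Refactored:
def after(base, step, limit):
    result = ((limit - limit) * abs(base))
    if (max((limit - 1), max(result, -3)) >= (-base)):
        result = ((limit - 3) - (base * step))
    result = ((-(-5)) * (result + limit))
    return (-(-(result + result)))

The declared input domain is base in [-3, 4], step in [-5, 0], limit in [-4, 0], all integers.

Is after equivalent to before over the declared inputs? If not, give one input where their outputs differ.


The two are interchangeable: same computation, different form, and every declared input agrees.
As a probe, take base=-2, step=-2, limit=-4: before runs result=0, then (max((limit - 1), max(result, -3)) >= (-base)) is false, then result=-20, then returns -40; after runs result=0, then (max((limit - 1), max(result, -3)) >= (-base)) is false, then result=-20, then returns -40; both end at -40.
Every one of the 240 inputs gives matching results.
verdict: equivalent


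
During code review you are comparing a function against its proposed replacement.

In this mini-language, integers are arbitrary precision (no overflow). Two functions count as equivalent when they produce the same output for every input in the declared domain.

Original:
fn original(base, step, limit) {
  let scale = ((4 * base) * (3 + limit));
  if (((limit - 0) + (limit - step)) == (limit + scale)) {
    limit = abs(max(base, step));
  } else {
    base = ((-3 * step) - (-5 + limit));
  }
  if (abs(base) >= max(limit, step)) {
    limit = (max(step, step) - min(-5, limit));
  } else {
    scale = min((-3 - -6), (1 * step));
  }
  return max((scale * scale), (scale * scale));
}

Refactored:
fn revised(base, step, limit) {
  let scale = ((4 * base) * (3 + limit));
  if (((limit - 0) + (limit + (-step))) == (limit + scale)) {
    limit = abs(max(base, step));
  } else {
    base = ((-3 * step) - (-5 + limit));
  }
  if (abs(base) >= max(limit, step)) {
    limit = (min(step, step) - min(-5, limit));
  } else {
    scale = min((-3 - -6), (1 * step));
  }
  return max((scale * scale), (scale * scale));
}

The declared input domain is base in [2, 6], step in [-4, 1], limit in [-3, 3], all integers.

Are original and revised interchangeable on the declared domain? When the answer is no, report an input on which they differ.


The edit looks behavioral (`max(step, step)` became `min(step, step)`), but over these ranges it never changes the outcome.
One worked example (base=2, step=1, limit=1) — original: scale=32, then (((limit - 0) + (limit - step)) == (limit + scale)) is false, then base=1, then (abs(base) >= max(limit, step)) is true, then limit=6, then returns 1024; revised: scale=32, then (((limit - 0) + (limit + (-step))) == (limit + scale)) is false, then base=1, then (abs(base) >= max(limit, step)) is true, then limit=6, then returns 1024; agreement on 1024.
Across all 210 domain points the two functions coincide.
verdict: equivalent


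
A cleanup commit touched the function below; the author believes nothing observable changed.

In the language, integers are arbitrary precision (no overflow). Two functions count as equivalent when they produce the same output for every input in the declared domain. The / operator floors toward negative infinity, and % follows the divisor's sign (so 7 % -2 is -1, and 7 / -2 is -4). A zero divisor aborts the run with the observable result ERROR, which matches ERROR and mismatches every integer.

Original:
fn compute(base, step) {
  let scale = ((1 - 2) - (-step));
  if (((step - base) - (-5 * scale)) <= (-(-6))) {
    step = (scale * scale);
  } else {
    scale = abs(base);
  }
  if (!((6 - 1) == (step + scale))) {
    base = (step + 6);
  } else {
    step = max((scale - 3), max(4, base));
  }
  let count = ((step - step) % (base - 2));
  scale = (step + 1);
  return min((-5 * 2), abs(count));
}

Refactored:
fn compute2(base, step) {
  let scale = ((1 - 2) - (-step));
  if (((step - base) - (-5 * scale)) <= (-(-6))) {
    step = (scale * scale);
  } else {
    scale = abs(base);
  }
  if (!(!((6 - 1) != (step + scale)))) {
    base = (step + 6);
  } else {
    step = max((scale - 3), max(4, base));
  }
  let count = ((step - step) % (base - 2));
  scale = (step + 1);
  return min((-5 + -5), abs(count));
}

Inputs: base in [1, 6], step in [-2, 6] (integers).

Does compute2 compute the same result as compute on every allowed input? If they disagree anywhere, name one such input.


Comparing the listings, the differences include: arithmetic usage differs, and constant usage differs, and comparison usage differs, and boolean connective usage differs.
Spot check at base=5, step=3 — compute: scale becomes 2; next (((step - base) - (-5 * scale)) <= (-(-6))) evaluates to false; next scale becomes 5; next (!((6 - 1) == (step + scale))) evaluates to true; next base becomes 9; next count becomes 0; next scale becomes 4; next final value -10. compute2: scale becomes 2; next (((step - base) - (-5 * scale)) <= (-(-6))) evaluates to false; next scale becomes 5; next (!(!((6 - 1) != (step + scale)))) evaluates to true; next base becomes 9; next count becomes 0; next scale becomes 4; next final value -10. Both give -10.
Checked all 54 inputs in the declared domain: the outputs agree on every one.
verdict: equivalent


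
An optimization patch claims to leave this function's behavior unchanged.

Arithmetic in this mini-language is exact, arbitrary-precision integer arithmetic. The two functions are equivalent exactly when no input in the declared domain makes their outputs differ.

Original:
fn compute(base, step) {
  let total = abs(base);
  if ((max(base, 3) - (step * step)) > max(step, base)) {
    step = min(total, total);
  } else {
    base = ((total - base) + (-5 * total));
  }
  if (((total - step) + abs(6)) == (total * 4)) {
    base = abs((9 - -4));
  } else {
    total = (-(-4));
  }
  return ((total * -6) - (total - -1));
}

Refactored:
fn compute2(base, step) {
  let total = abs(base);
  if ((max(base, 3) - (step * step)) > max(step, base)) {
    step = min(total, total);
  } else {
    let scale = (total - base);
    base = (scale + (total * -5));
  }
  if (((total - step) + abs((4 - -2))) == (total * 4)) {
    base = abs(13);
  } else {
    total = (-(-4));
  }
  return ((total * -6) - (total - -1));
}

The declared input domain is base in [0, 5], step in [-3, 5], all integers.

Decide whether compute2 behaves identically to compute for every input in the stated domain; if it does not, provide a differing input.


Differences: local variable names differ; and statement counts differ; and constant usage differs — yet all 54 inputs agree.
verdict: equivalent


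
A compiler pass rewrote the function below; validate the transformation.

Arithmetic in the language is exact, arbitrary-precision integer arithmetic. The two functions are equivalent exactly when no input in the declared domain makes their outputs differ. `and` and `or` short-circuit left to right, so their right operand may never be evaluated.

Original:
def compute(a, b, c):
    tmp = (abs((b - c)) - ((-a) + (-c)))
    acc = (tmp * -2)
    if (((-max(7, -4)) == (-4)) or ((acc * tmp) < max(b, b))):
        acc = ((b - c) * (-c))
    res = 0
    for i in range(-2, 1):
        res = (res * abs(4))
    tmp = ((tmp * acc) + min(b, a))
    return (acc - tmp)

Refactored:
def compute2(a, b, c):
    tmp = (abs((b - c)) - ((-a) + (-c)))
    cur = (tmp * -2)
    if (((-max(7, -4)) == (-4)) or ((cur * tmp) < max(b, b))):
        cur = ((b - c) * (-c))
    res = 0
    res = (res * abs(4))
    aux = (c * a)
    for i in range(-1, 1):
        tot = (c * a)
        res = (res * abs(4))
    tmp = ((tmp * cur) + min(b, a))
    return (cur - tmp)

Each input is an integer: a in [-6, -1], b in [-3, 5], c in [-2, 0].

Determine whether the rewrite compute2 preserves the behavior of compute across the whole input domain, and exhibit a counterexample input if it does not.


Reading the diff, among the changes: min/max/abs usage differs; also loop structure differs; also local variable names differ; also constant usage differs; also statement counts differ; also arithmetic usage differs.
Tracing a=-6, b=1, c=-1: compute: tmp = -5; acc = 10; (((-max(7, -4)) == (-4)) or ((acc * tmp) < max(b, b))) -> true; acc = 2; res = 0; [i=-2]; res = 0; [i=-1]; res = 0; [i=0]; res = 0; tmp = -16; return 18 | compute2: tmp = -5; cur = 10; (((-max(7, -4)) == (-4)) or ((cur * tmp) < max(b, b))) -> true; cur = 2; res = 0; res = 0; aux = 6; [i=-1]; tot = 6; res = 0; [i=0]; tot = 6; res = 0; tmp = -16; return 18 — matching result 18.
Checked all 162 inputs in the declared domain: the outputs agree on every one.
verdict: equivalent


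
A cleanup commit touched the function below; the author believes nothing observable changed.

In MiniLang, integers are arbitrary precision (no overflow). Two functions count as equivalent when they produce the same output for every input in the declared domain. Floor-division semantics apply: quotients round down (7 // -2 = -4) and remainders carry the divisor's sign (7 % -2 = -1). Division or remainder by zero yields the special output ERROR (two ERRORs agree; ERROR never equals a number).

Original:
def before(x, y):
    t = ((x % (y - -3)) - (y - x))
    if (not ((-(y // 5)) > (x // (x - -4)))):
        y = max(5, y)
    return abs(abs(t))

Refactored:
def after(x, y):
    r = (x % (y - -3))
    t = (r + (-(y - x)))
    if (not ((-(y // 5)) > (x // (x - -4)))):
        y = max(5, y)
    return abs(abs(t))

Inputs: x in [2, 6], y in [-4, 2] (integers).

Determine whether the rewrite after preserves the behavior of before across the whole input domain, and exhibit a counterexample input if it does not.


Side by side, the visible changes include: arithmetic usage differs; also statement counts differ; also local variable names differ.
One worked example (x=2, y=-1) — before: t=3, then (not ((-(y // 5)) > (x // (x - -4)))) is false, then returns 3; after: r=0, then t=3, then (not ((-(y // 5)) > (x // (x - -4)))) is false, then returns 3; agreement on 3.
Every one of the 35 inputs gives matching results.
verdict: equivalent


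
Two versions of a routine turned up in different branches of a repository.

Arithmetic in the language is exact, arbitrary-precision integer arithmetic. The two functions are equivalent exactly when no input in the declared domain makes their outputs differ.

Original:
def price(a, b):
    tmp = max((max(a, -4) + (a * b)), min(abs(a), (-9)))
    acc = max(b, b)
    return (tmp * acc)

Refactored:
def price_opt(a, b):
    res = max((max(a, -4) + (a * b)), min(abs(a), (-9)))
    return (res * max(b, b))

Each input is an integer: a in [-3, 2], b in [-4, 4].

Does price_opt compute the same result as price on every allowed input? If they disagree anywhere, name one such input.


Behavior is preserved: although local variable names differ; and statement counts differ, the outputs never diverge.
As a probe, take a=-3, b=-2: price runs tmp := 3 | acc := -2 | result -6; price_opt runs res := 3 | result -6; both end at -6.
Every one of the 54 inputs gives matching results.
verdict: equivalent


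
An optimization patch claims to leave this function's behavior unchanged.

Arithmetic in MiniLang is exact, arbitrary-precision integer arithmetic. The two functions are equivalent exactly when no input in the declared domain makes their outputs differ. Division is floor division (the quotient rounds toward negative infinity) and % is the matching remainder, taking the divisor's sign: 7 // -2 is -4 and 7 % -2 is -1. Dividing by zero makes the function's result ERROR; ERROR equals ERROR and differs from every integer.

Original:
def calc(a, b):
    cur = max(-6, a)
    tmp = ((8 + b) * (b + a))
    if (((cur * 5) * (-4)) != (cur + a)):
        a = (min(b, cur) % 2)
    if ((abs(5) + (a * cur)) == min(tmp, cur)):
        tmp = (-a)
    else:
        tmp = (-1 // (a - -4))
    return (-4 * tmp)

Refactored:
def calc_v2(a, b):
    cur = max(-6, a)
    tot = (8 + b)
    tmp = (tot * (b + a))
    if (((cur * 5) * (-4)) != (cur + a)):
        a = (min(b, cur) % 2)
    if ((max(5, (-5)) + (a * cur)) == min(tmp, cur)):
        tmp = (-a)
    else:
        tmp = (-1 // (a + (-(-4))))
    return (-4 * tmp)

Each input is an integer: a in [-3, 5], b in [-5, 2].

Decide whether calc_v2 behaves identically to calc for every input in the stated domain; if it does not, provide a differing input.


Reading the diff, among the changes: constant usage differs, local variable names differ, arithmetic usage differs, statement counts differ, min/max/abs usage differs.
As a probe, take a=-1, b=-5: calc runs cur = -1; tmp = -18; (((cur * 5) * (-4)) != (cur + a)) -> true; a = 1; ((abs(5) + (a * cur)) == min(tmp, cur)) -> false; tmp = -1; return 4; calc_v2 runs cur = -1; tot = 3; tmp = -18; (((cur * 5) * (-4)) != (cur + a)) -> true; a = 1; ((max(5, (-5)) + (a * cur)) == min(tmp, cur)) -> false; tmp = -1; return 4; both end at 4.
Every one of the 72 inputs gives matching results.
verdict: equivalent


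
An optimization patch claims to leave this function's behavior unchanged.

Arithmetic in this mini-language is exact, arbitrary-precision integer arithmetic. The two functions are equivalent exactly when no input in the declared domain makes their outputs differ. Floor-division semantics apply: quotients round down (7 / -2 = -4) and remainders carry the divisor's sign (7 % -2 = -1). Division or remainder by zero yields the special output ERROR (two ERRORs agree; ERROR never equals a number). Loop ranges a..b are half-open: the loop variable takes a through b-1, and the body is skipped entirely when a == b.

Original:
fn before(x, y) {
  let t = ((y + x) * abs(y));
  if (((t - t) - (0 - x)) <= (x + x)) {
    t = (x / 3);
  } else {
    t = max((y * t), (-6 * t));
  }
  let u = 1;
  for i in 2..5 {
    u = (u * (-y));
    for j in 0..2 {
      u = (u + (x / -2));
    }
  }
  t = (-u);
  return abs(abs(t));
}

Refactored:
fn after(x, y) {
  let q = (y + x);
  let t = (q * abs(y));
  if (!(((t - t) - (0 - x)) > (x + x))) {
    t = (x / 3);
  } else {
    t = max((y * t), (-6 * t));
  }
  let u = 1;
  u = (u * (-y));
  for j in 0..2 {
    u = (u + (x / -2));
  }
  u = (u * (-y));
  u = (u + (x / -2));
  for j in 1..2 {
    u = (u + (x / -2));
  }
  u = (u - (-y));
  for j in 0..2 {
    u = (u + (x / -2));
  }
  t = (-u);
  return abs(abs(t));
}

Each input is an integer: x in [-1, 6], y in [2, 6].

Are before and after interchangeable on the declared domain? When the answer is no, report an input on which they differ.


Evaluate both at x=-1, y=2.
before: t = 2; (((t - t) - (0 - x)) <= (x + x)) -> false; t = 4; u = 1; [i=2]; u = -2; [j=0]; u = -2; [j=1]; u = -2; [i=3]; u = 4; [j=0]; u = 4; [j=1]; u = 4; [i=4]; u = -8; [j=0]; u = -8; [j=1]; u = -8; t = 8; return 8
after: q = 1; t = 2; (!(((t - t) - (0 - x)) > (x + x))) -> false; t = 4; u = 1; u = -2; [j=0]; u = -2; [j=1]; u = -2; u = 4; u = 4; [j=1]; u = 4; u = 6; [j=0]; u = 6; [j=1]; u = 6; t = -6; return 6
8 and 6 differ, so these are not the same function on this domain.
verdict: not equivalent; witness: x=-1, y=2


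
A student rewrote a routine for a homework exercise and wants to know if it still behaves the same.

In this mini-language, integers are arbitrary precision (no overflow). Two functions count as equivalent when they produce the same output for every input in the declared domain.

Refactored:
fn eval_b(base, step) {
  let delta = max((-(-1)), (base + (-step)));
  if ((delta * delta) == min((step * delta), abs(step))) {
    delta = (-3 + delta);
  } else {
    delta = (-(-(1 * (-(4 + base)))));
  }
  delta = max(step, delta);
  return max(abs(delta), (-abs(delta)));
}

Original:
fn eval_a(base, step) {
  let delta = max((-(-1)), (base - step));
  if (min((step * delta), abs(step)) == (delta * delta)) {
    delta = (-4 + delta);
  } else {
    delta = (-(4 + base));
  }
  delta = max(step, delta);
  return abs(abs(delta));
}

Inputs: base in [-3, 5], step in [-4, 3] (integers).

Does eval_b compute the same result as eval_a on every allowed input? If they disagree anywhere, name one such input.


The one real change (`-4` became `-3`) has no effect anywhere in the declared ranges; all 72 inputs agree.
verdict: equivalent


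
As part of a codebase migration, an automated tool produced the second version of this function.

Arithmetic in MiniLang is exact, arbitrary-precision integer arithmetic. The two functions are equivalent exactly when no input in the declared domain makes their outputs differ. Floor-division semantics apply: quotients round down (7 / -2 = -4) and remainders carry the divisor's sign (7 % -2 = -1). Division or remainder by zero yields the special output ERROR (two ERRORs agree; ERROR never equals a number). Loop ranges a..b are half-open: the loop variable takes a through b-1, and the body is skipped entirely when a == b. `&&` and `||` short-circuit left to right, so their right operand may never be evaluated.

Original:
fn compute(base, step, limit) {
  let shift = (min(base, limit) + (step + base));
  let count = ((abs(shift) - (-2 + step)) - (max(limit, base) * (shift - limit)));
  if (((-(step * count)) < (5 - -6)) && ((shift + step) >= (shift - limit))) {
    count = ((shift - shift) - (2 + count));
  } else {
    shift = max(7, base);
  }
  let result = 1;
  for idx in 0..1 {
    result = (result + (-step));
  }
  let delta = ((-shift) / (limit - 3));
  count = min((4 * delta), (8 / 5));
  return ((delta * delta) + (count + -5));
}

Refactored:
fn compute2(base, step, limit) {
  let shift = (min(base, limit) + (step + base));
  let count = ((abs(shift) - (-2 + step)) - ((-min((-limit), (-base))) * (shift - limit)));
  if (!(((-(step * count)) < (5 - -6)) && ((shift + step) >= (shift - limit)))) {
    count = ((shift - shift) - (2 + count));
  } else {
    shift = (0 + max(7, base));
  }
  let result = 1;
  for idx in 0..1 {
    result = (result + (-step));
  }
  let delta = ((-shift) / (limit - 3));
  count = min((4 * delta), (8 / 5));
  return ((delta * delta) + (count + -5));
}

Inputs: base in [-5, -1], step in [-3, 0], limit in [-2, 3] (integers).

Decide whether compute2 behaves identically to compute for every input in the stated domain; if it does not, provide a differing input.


There is a counterexample at base=-5, step=-3, limit=-2: -3 on one side, -8 on the other.
compute: shift becomes -13; next count becomes -4; next (((-(step * count)) < (5 - -6)) && ((shift + step) >= (shift - limit))) evaluates to false; next shift becomes 7; next result becomes 1; next at idx=0:; next result becomes 4; next delta becomes 1; next count becomes 1; next final value -3
compute2: shift becomes -13; next count becomes -4; next (!(((-(step * count)) < (5 - -6)) && ((shift + step) >= (shift - limit)))) evaluates to true; next count becomes 2; next result becomes 1; next at idx=0:; next result becomes 4; next delta becomes -3; next count becomes -12; next final value -8
verdict: not equivalent; witness: base=-5, step=-3, limit=-2


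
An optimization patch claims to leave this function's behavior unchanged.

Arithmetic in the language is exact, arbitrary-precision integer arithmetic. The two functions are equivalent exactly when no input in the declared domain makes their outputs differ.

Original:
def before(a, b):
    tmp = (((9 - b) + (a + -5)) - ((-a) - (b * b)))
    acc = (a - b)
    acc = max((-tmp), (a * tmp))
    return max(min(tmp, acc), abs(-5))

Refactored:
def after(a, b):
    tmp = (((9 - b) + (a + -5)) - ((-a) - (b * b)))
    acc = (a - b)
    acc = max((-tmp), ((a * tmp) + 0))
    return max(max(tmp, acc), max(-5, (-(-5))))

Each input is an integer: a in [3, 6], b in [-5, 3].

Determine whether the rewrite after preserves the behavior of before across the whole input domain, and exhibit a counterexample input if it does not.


Consider the input a=3, b=-5.
before: tmp=40, then acc=8, then acc=120, then returns 40
after: tmp=40, then acc=8, then acc=120, then returns 120
40 against 120: the behavior changed.
verdict: not equivalent; witness: a=3, b=-5


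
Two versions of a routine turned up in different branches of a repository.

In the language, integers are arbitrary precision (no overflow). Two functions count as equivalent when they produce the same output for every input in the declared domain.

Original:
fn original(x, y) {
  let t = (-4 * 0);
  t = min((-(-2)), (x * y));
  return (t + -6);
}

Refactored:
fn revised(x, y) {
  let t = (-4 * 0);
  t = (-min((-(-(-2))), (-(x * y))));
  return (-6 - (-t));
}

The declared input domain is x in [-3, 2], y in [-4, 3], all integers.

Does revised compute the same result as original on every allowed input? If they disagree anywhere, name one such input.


Consider the input x=-3, y=-4.
original: t becomes 0; next t becomes 2; next final value -4
revised: t becomes 0; next t becomes 12; next final value 6
-4 against 6: the behavior changed.
verdict: not equivalent; witness: x=-3, y=-4


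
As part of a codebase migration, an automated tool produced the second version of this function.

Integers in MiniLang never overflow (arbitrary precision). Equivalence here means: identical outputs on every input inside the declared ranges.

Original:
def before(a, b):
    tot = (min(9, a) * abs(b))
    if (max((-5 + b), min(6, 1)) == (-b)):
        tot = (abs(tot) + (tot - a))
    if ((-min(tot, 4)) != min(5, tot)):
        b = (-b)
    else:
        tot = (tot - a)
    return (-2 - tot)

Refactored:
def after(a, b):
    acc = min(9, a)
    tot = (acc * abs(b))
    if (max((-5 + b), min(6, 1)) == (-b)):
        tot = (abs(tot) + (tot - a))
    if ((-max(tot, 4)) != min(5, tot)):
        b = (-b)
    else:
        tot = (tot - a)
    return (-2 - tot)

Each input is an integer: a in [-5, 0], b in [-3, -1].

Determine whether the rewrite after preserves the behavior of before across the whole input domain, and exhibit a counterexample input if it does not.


Try a=-2, b=-2.
before: tot := -4 | (max((-5 + b), min(6, 1)) == (-b)): false | ((-min(tot, 4)) != min(5, tot)): true | b := 2 | result 2
after: acc := -2 | tot := -4 | (max((-5 + b), min(6, 1)) == (-b)): false | ((-max(tot, 4)) != min(5, tot)): false | tot := -2 | result 0
2 vs 0 — the two versions disagree here.
verdict: not equivalent; witness: a=-2, b=-2


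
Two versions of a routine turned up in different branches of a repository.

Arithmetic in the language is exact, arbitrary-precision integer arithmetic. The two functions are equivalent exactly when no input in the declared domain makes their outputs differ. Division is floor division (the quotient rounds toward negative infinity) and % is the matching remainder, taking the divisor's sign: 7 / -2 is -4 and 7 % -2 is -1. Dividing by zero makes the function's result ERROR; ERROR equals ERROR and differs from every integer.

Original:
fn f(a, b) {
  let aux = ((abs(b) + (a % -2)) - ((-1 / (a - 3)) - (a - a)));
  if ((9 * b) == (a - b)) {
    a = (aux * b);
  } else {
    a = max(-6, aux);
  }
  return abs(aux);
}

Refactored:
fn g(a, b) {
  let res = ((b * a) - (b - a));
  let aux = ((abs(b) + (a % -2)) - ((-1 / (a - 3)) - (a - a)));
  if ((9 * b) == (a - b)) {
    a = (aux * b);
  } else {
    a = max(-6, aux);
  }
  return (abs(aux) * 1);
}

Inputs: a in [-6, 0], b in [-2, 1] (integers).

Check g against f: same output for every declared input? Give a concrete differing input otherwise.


Equivalent — the differences include constant usage differs, plus arithmetic usage differs, plus statement counts differ, plus local variable names differ, yet no declared input distinguishes the two.
One worked example (a=0, b=-1) — f: aux := 1 | ((9 * b) == (a - b)): false | a := 1 | result 1; g: res := 1 | aux := 1 | ((9 * b) == (a - b)): false | a := 1 | result 1; agreement on 1.
Sweeping the whole domain (28 inputs) finds no disagreement.
verdict: equivalent
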